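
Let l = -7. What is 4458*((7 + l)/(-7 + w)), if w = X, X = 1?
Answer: 0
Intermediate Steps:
w = 1
4458*((7 + l)/(-7 + w)) = 4458*((7 - 7)/(-7 + 1)) = 4458*(0/(-6)) = 4458*(0*(-1/6)) = 4458*0 = 0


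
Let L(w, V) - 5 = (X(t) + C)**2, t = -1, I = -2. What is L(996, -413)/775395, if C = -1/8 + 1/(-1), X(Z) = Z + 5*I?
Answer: 1081/5513920 ≈ 0.00019605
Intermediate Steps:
X(Z) = -10 + Z (X(Z) = Z + 5*(-2) = Z - 10 = -10 + Z)
C = -9/8 (C = -1*1/8 + 1*(-1) = -1/8 - 1 = -9/8 ≈ -1.1250)
L(w, V) = 9729/64 (L(w, V) = 5 + ((-10 - 1) - 9/8)**2 = 5 + (-11 - 9/8)**2 = 5 + (-97/8)**2 = 5 + 9409/64 = 9729/64)
L(996, -413)/775395 = (9729/64)/775395 = (9729/64)*(1/775395) = 1081/5513920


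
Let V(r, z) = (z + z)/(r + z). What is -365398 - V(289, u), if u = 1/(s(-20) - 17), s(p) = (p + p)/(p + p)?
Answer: -1689234952/4623 ≈ -3.6540e+5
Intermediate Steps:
s(p) = 1 (s(p) = (2*p)/((2*p)) = (2*p)*(1/(2*p)) = 1)
u = -1/16 (u = 1/(1 - 17) = 1/(-16) = -1/16 ≈ -0.062500)
V(r, z) = 2*z/(r + z) (V(r, z) = (2*z)/(r + z) = 2*z/(r + z))
-365398 - V(289, u) = -365398 - 2*(-1)/(16*(289 - 1/16)) = -365398 - 2*(-1)/(16*4623/16) = -365398 - 2*(-1)*16/(16*4623) = -365398 - 1*(-2/4623) = -365398 + 2/4623 = -1689234952/4623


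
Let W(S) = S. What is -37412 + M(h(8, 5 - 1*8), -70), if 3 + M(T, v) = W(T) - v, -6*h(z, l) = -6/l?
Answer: -112036/3 ≈ -37345.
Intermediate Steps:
h(z, l) = 1/l (h(z, l) = -(-1)/l = 1/l)
M(T, v) = -3 + T - v (M(T, v) = -3 + (T - v) = -3 + T - v)
-37412 + M(h(8, 5 - 1*8), -70) = -37412 + (-3 + 1/(5 - 1*8) - 1*(-70)) = -37412 + (-3 + 1/(5 - 8) + 70) = -37412 + (-3 + 1/(-3) + 70) = -37412 + (-3 - 1/3 + 70) = -37412 + 200/3 = -112036/3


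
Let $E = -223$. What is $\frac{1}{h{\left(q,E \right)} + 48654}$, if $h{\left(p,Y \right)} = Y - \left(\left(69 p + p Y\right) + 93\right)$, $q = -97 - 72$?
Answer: $\frac{1}{22312} \approx 4.4819 \cdot 10^{-5}$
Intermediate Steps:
$q = -169$
$h{\left(p,Y \right)} = -93 + Y - 69 p - Y p$ ($h{\left(p,Y \right)} = Y - \left(\left(69 p + Y p\right) + 93\right) = Y - \left(93 + 69 p + Y p\right) = -93 + Y - 69 p - Y p$)
$\frac{1}{h{\left(q,E \right)} + 48654} = \frac{1}{\left(-93 - 223 - -11661 - \left(-223\right) \left(-169\right)\right) + 48654} = \frac{1}{\left(-93 - 223 + 11661 - 37687\right) + 48654} = \frac{1}{-26342 + 48654} = \frac{1}{22312}$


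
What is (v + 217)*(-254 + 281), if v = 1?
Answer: 5886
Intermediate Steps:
(v + 217)*(-254 + 281) = (1 + 217)*(-254 + 281) = 218*27 = 5886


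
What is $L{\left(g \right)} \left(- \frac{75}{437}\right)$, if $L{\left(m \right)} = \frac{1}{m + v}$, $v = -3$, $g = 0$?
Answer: $\frac{25}{437} \approx 0.057208$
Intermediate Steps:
$L{\left(m \right)} = \frac{1}{-3 + m}$ ($L{\left(m \right)} = \frac{1}{m - 3} = \frac{1}{-3 + m}$)
$L{\left(g \right)} \left(- \frac{75}{437}\right) = \frac{\left(-75\right) \frac{1}{437}}{-3 + 0} = \frac{\left(-75\right) \frac{1}{437}}{-3} = \left(- \frac{1}{3}\right) \left(- \frac{75}{437}\right) = \frac{25}{437}$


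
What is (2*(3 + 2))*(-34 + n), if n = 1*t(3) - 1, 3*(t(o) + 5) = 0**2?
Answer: -400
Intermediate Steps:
t(o) = -5 (t(o) = -5 + (1/3)*0**2 = -5 + (1/3)*0 = -5 + 0 = -5)
n = -6 (n = 1*(-5) - 1 = -5 - 1 = -6)
(2*(3 + 2))*(-34 + n) = (2*(3 + 2))*(-34 - 6) = (2*5)*(-40) = 10*(-40) = -400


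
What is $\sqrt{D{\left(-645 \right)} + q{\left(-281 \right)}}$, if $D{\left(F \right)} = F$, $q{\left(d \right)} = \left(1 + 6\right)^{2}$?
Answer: $2 i \sqrt{149} \approx 24.413 i$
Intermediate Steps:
$q{\left(d \right)} = 49$ ($q{\left(d \right)} = 7^{2} = 49$)
$\sqrt{D{\left(-645 \right)} + q{\left(-281 \right)}} = \sqrt{-645 + 49} = \sqrt{-596} = 2 i \sqrt{149}$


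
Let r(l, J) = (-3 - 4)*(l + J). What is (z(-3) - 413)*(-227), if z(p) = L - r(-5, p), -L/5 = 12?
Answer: 120083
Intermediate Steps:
L = -60 (L = -5*12 = -60)
r(l, J) = -7*J - 7*l (r(l, J) = -7*(J + l) = -7*J - 7*l)
z(p) = -95 + 7*p (z(p) = -60 - (-7*p - 7*(-5)) = -60 - (-7*p + 35) = -60 - (35 - 7*p) = -60 + (-35 + 7*p) = -95 + 7*p)
(z(-3) - 413)*(-227) = ((-95 + 7*(-3)) - 413)*(-227) = ((-95 - 21) - 413)*(-227) = (-116 - 413)*(-227) = -529*(-227) = 120083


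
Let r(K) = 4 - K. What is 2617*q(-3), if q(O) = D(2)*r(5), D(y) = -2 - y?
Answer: 10468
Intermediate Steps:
q(O) = 4 (q(O) = (-2 - 1*2)*(4 - 1*5) = (-2 - 2)*(4 - 5) = -4*(-1) = 4)
2617*q(-3) = 2617*4 = 10468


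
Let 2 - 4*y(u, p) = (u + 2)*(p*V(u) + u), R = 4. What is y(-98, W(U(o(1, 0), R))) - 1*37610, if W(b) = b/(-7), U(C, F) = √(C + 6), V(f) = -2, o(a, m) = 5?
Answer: -79923/2 + 48*√11/7 ≈ -39939.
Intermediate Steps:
U(C, F) = √(6 + C)
W(b) = -b/7 (W(b) = b*(-⅐) = -b/7)
y(u, p) = ½ - (2 + u)*(u - 2*p)/4 (y(u, p) = ½ - (u + 2)*(p*(-2) + u)/4 = ½ - (2 + u)*(-2*p + u)/4 = ½ - (2 + u)*(u - 2*p)/4)
y(-98, W(U(o(1, 0), R))) - 1*37610 = (½ - √(6 + 5)/7 - ½*(-98) - ¼*(-98)² + (½)*(-√(6 + 5)/7)*(-98)) - 1*37610 = (½ - √11/7 + 49 - ¼*9604 + (½)*(-√11/7)*(-98)) - 37610 = (½ - √11/7 + 49 - 2401 + 7*√11) - 37610 = (-4703/2 + 48*√11/7) - 37610 = -79923/2 + 48*√11/7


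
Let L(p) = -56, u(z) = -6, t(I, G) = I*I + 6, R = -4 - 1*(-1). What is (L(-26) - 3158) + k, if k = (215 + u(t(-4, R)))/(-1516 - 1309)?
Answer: -9079759/2825 ≈ -3214.1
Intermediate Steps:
R = -3 (R = -4 + 1 = -3)
t(I, G) = 6 + I² (t(I, G) = I² + 6 = 6 + I²)
k = -209/2825 (k = (215 - 6)/(-1516 - 1309) = 209/(-2825) = 209*(-1/2825) = -209/2825 ≈ -0.073982)
(L(-26) - 3158) + k = (-56 - 3158) - 209/2825 = -3214 - 209/2825 = -9079759/2825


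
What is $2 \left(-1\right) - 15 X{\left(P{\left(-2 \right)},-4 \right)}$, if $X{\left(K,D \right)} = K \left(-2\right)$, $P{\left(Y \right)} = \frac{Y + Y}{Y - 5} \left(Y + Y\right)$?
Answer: $- \frac{494}{7} \approx -70.571$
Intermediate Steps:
$P{\left(Y \right)} = \frac{4 Y^{2}}{-5 + Y}$ ($P{\left(Y \right)} = \frac{2 Y}{-5 + Y} 2 Y = \frac{4 Y^{2}}{-5 + Y}$)
$X{\left(K,D \right)} = - 2 K$
$2 \left(-1\right) - 15 X{\left(P{\left(-2 \right)},-4 \right)} = 2 \left(-1\right) - 15 \left(- 2 \frac{4 \left(-2\right)^{2}}{-5 - 2}\right) = -2 - 15 \left(- 2 \cdot 4 \cdot 4 \frac{1}{-7}\right) = -2 - 15 \left(- 2 \cdot 4 \cdot 4 \left(- \frac{1}{7}\right)\right) = -2 - 15 \left(\left(-2\right) \left(- \frac{16}{7}\right)\right) = -2 - \frac{480}{7} = - \frac{494}{7}$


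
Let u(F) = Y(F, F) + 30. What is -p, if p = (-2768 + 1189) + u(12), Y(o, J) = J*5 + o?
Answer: 1477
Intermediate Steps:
Y(o, J) = o + 5*J (Y(o, J) = 5*J + o = o + 5*J)
u(F) = 30 + 6*F (u(F) = (F + 5*F) + 30 = 6*F + 30 = 30 + 6*F)
p = -1477 (p = (-2768 + 1189) + (30 + 6*12) = -1579 + (30 + 72) = -1579 + 102 = -1477)
-p = -1*(-1477) = 1477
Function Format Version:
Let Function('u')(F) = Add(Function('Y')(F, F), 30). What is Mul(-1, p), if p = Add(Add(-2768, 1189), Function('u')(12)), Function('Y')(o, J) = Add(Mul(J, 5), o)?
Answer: 1477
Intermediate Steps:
Function('Y')(o, J) = Add(o, Mul(5, J)) (Function('Y')(o, J) = Add(Mul(5, J), o) = Add(o, Mul(5, J)))
Function('u')(F) = Add(30, Mul(6, F)) (Function('u')(F) = Add(Add(F, Mul(5, F)), 30) = Add(Mul(6, F), 30) = Add(30, Mul(6, F)))
p = -1477 (p = Add(Add(-2768, 1189), Add(30, Mul(6, 12))) = Add(-1579, Add(30, 72)) = Add(-1579, 102) = -1477)
Mul(-1, p) = Mul(-1, -1477) = 1477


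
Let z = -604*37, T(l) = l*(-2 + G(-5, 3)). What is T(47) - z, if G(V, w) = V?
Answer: 22019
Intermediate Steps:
T(l) = -7*l (T(l) = l*(-2 - 5) = l*(-7) = -7*l)
z = -22348
T(47) - z = -7*47 - 1*(-22348) = -329 + 22348 = 22019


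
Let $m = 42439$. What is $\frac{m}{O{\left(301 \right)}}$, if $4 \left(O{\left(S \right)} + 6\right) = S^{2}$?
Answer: $\frac{169756}{90577} \approx 1.8742$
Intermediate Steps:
$O{\left(S \right)} = -6 + \frac{S^{2}}{4}$
$\frac{m}{O{\left(301 \right)}} = \frac{42439}{-6 + \frac{301^{2}}{4}} = \frac{42439}{-6 + \frac{1}{4} \cdot 90601} = \frac{42439}{-6 + \frac{90601}{4}} = \frac{42439}{\frac{90577}{4}} = 42439 \cdot \frac{4}{90577} = \frac{169756}{90577}$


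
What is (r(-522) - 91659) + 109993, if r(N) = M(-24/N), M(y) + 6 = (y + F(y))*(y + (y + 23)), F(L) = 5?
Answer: 139606583/7569 ≈ 18445.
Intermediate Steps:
M(y) = -6 + (5 + y)*(23 + 2*y) (M(y) = -6 + (y + 5)*(y + (y + 23)) = -6 + (5 + y)*(y + (23 + y)) = -6 + (5 + y)*(23 + 2*y))
r(N) = 109 - 792/N + 1152/N**2 (r(N) = 109 + 2*(-24/N)**2 + 33*(-24/N) = 109 + 2*(576/N**2) - 792/N = 109 + 1152/N**2 - 792/N = 109 - 792/N + 1152/N**2)
(r(-522) - 91659) + 109993 = ((109 - 792/(-522) + 1152/(-522)**2) - 91659) + 109993 = ((109 - 792*(-1/522) + 1152*(1/272484)) - 91659) + 109993 = ((109 + 44/29 + 32/7569) - 91659) + 109993 = (836537/7569 - 91659) + 109993 = -692930434/7569 + 109993 = 139606583/7569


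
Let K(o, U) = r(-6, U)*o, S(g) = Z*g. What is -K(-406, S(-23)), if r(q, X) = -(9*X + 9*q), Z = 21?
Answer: 1786806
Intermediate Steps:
r(q, X) = -9*X - 9*q (r(q, X) = -9*(X + q) = -9*X - 9*q)
S(g) = 21*g
K(o, U) = o*(54 - 9*U) (K(o, U) = (-9*U - 9*(-6))*o = (-9*U + 54)*o = (54 - 9*U)*o = o*(54 - 9*U))
-K(-406, S(-23)) = -9*(-406)*(6 - 21*(-23)) = -9*(-406)*(6 - 1*(-483)) = -9*(-406)*(6 + 483) = -9*(-406)*489 = -1*(-1786806) = 1786806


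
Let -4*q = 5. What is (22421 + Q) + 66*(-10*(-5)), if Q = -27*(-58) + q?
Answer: 109143/4 ≈ 27286.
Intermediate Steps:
q = -5/4 (q = -¼*5 = -5/4 ≈ -1.2500)
Q = 6259/4 (Q = -27*(-58) - 5/4 = 1566 - 5/4 = 6259/4 ≈ 1564.8)
(22421 + Q) + 66*(-10*(-5)) = (22421 + 6259/4) + 66*(-10*(-5)) = 95943/4 + 66*(-5*(-10)) = 95943/4 + 66*50 = 95943/4 + 3300 = 109143/4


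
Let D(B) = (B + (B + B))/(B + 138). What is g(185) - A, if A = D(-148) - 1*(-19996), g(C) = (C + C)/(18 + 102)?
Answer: -1202239/60 ≈ -20037.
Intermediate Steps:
D(B) = 3*B/(138 + B) (D(B) = (B + 2*B)/(138 + B) = (3*B)/(138 + B) = 3*B/(138 + B))
g(C) = C/60 (g(C) = (2*C)/120 = (2*C)*(1/120) = C/60)
A = 100202/5 (A = 3*(-148)/(138 - 148) - 1*(-19996) = 3*(-148)/(-10) + 19996 = 3*(-148)*(-⅒) + 19996 = 222/5 + 19996 = 100202/5 ≈ 20040.)
g(185) - A = (1/60)*185 - 1*100202/5 = 37/12 - 100202/5 = -1202239/60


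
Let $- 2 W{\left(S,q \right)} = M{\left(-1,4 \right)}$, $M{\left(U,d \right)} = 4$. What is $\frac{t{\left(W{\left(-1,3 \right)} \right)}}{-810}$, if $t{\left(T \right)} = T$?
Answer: $\frac{1}{405} \approx 0.0024691$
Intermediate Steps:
$W{\left(S,q \right)} = -2$ ($W{\left(S,q \right)} = \left(- \frac{1}{2}\right) 4 = -2$)
$\frac{t{\left(W{\left(-1,3 \right)} \right)}}{-810} = - \frac{2}{-810} = \left(-2\right) \left(- \frac{1}{810}\right) = \frac{1}{405}$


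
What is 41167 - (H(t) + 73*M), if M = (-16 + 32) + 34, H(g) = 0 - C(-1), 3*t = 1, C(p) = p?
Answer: 37516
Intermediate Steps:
t = 1/3 (t = (1/3)*1 = 1/3 ≈ 0.33333)
H(g) = 1 (H(g) = 0 - 1*(-1) = 0 + 1 = 1)
M = 50 (M = 16 + 34 = 50)
41167 - (H(t) + 73*M) = 41167 - (1 + 73*50) = 41167 - (1 + 3650) = 41167 - 1*3651 = 41167 - 3651 = 37516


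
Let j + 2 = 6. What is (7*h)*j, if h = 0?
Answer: 0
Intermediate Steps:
j = 4 (j = -2 + 6 = 4)
(7*h)*j = (7*0)*4 = 0*4 = 0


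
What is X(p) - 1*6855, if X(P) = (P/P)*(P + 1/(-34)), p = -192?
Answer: -239599/34 ≈ -7047.0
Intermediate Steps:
X(P) = -1/34 + P (X(P) = 1*(P - 1/34) = 1*(-1/34 + P) = -1/34 + P)
X(p) - 1*6855 = (-1/34 - 192) - 1*6855 = -6529/34 - 6855 = -239599/34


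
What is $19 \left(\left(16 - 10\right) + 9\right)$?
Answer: $285$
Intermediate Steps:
$19 \left(\left(16 - 10\right) + 9\right) = 19 \left(6 + 9\right) = 19 \cdot 15 = 285$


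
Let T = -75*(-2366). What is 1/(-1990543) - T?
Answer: -353221855351/1990543 ≈ -1.7745e+5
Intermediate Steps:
T = 177450
1/(-1990543) - T = 1/(-1990543) - 1*177450 = -1/1990543 - 177450 = -353221855351/1990543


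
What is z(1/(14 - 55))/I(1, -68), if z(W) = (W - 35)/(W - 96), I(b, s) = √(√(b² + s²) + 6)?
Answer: 1436/(3937*√(6 + 5*√185)) ≈ 0.042399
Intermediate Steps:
I(b, s) = √(6 + √(b² + s²))
z(W) = (-35 + W)/(-96 + W)
z(1/(14 - 55))/I(1, -68) = ((-35 + 1/(14 - 55))/(-96 + 1/(14 - 55)))/(√(6 + √(1² + (-68)²))) = ((-35 + 1/(-41))/(-96 + 1/(-41)))/(√(6 + √(1 + 4624))) = ((-35 - 1/41)/(-96 - 1/41))/(√(6 + √4625)) = (-1436/41/(-3937/41))/(√(6 + 5*√185)) = (-41/3937*(-1436/41))/√(6 + 5*√185) = 1436/(3937*√(6 + 5*√185))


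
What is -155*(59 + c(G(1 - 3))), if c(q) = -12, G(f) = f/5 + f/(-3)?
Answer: -7285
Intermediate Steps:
G(f) = -2*f/15 (G(f) = f*(⅕) + f*(-⅓) = f/5 - f/3 = -2*f/15)
-155*(59 + c(G(1 - 3))) = -155*(59 - 12) = -155*47 = -7285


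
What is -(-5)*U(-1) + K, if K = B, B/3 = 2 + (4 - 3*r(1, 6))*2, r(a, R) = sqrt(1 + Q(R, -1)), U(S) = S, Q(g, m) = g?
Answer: 25 - 18*sqrt(7) ≈ -22.624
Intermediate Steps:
r(a, R) = sqrt(1 + R)
B = 30 - 18*sqrt(7) (B = 3*(2 + (4 - 3*sqrt(1 + 6))*2) = 3*(2 + (4 - 3*sqrt(7))*2) = 3*(2 + (8 - 6*sqrt(7))) = 3*(10 - 6*sqrt(7)) = 30 - 18*sqrt(7) ≈ -17.624)
K = 30 - 18*sqrt(7) ≈ -17.624
-(-5)*U(-1) + K = -(-5)*(-1) + (30 - 18*sqrt(7)) = -5*1 + (30 - 18*sqrt(7)) = -5 + (30 - 18*sqrt(7)) = 25 - 18*sqrt(7)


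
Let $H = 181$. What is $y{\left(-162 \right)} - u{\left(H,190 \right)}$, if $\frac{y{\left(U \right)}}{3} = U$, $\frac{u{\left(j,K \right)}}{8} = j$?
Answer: $-1934$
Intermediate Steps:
$u{\left(j,K \right)} = 8 j$
$y{\left(U \right)} = 3 U$
$y{\left(-162 \right)} - u{\left(H,190 \right)} = 3 \left(-162\right) - 8 \cdot 181 = -486 - 1448 = -1934$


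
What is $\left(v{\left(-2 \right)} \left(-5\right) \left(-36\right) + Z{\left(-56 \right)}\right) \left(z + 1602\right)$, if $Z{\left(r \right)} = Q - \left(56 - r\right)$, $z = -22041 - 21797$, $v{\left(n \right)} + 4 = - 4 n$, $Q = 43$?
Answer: $-27495636$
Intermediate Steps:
$v{\left(n \right)} = -4 - 4 n$
$z = -43838$
$Z{\left(r \right)} = -13 + r$ ($Z{\left(r \right)} = 43 - \left(56 - r\right) = 43 + \left(-56 + r\right) = -13 + r$)
$\left(v{\left(-2 \right)} \left(-5\right) \left(-36\right) + Z{\left(-56 \right)}\right) \left(z + 1602\right) = \left(\left(-4 - -8\right) \left(-5\right) \left(-36\right) - 69\right) \left(-43838 + 1602\right) = \left(\left(-4 + 8\right) \left(-5\right) \left(-36\right) - 69\right) \left(-42236\right) = \left(4 \left(-5\right) \left(-36\right) - 69\right) \left(-42236\right) = \left(\left(-20\right) \left(-36\right) - 69\right) \left(-42236\right) = \left(720 - 69\right) \left(-42236\right) = 651 \left(-42236\right) = -27495636$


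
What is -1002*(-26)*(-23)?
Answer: -599196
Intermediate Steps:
-1002*(-26)*(-23) = -167*(-156)*(-23) = 26052*(-23) = -599196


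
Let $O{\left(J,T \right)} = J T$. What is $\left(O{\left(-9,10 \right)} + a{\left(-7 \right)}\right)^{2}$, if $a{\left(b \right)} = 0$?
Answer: $8100$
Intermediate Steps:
$\left(O{\left(-9,10 \right)} + a{\left(-7 \right)}\right)^{2} = \left(\left(-9\right) 10 + 0\right)^{2} = \left(-90 + 0\right)^{2} = \left(-90\right)^{2} = 8100$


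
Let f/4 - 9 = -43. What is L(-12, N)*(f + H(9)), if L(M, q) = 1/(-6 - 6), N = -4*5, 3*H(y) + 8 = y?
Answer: 407/36 ≈ 11.306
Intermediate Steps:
H(y) = -8/3 + y/3
N = -20
f = -136 (f = 36 + 4*(-43) = 36 - 172 = -136)
L(M, q) = -1/12 (L(M, q) = 1/(-12) = -1/12)
L(-12, N)*(f + H(9)) = -(-136 + (-8/3 + (⅓)*9))/12 = -(-136 + (-8/3 + 3))/12 = -(-136 + ⅓)/12 = -1/12*(-407/3) = 407/36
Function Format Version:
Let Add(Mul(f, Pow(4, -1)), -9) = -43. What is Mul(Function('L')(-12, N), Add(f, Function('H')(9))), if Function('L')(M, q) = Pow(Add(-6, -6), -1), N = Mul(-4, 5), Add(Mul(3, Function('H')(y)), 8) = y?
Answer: Rational(407, 36) ≈ 11.306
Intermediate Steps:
Function('H')(y) = Add(Rational(-8, 3), Mul(Rational(1, 3), y))
N = -20
f = -136 (f = Add(36, Mul(4, -43)) = Add(36, -172) = -136)
Function('L')(M, q) = Rational(-1, 12) (Function('L')(M, q) = Pow(-12, -1) = Rational(-1, 12))
Mul(Function('L')(-12, N), Add(f, Function('H')(9))) = Mul(Rational(-1, 12), Add(-136, Add(Rational(-8, 3), Mul(Rational(1, 3), 9)))) = Mul(Rational(-1, 12), Add(-136, Add(Rational(-8, 3), 3))) = Mul(Rational(-1, 12), Add(-136, Rational(1, 3))) = Mul(Rational(-1, 12), Rational(-407, 3)) = Rational(407, 36)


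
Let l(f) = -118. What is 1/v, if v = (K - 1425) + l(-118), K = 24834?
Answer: 1/23291 ≈ 4.2935e-5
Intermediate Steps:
v = 23291 (v = (24834 - 1425) - 118 = 23409 - 118 = 23291)
1/v = 1/23291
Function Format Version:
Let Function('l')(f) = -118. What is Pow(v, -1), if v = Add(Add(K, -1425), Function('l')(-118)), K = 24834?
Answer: Rational(1, 23291) ≈ 4.2935e-5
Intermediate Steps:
v = 23291 (v = Add(Add(24834, -1425), -118) = Add(23409, -118) = 23291)
Pow(v, -1) = Pow(23291, -1) = Rational(1, 23291)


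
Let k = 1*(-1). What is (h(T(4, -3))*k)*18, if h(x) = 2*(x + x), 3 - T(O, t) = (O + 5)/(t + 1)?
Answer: -540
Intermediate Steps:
T(O, t) = 3 - (5 + O)/(1 + t) (T(O, t) = 3 - (O + 5)/(t + 1) = 3 - (5 + O)/(1 + t))
h(x) = 4*x (h(x) = 2*(2*x) = 4*x)
k = -1
(h(T(4, -3))*k)*18 = ((4*((-2 - 1*4 + 3*(-3))/(1 - 3)))*(-1))*18 = ((4*((-2 - 4 - 9)/(-2)))*(-1))*18 = ((4*(-½*(-15)))*(-1))*18 = ((4*(15/2))*(-1))*18 = (30*(-1))*18 = -30*18 = -540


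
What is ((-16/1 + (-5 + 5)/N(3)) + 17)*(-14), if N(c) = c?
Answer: -14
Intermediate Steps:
((-16/1 + (-5 + 5)/N(3)) + 17)*(-14) = ((-16/1 + (-5 + 5)/3) + 17)*(-14) = ((-16*1 + 0*(⅓)) + 17)*(-14) = ((-16 + 0) + 17)*(-14) = (-16 + 17)*(-14) = 1*(-14) = -14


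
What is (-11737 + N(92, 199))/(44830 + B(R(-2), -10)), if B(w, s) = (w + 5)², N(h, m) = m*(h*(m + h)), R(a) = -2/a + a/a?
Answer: 5315891/44879 ≈ 118.45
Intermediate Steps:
R(a) = 1 - 2/a (R(a) = -2/a + 1 = 1 - 2/a)
N(h, m) = h*m*(h + m) (N(h, m) = m*(h*(h + m)) = h*m*(h + m))
B(w, s) = (5 + w)²
(-11737 + N(92, 199))/(44830 + B(R(-2), -10)) = (-11737 + 92*199*(92 + 199))/(44830 + (5 + (-2 - 2)/(-2))²) = (-11737 + 92*199*291)/(44830 + (5 - ½*(-4))²) = (-11737 + 5327628)/(44830 + (5 + 2)²) = 5315891/(44830 + 7²) = 5315891/(44830 + 49) = 5315891/44879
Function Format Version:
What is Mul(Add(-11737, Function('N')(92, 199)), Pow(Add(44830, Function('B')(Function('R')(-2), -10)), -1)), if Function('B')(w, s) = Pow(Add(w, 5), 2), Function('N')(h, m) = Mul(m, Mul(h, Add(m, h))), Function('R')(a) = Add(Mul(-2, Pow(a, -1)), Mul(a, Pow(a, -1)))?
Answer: Rational(5315891, 44879) ≈ 118.45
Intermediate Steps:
Function('R')(a) = Add(1, Mul(-2, Pow(a, -1))) (Function('R')(a) = Add(Mul(-2, Pow(a, -1)), 1) = Add(1, Mul(-2, Pow(a, -1))))
Function('N')(h, m) = Mul(h, m, Add(h, m)) (Function('N')(h, m) = Mul(m, Mul(h, Add(h, m))) = Mul(h, m, Add(h, m)))
Function('B')(w, s) = Pow(Add(5, w), 2)
Mul(Add(-11737, Function('N')(92, 199)), Pow(Add(44830, Function('B')(Function('R')(-2), -10)), -1)) = Mul(Add(-11737, Mul(92, 199, Add(92, 199))), Pow(Add(44830, Pow(Add(5, Mul(Pow(-2, -1), Add(-2, -2))), 2)), -1)) = Mul(Add(-11737, Mul(92, 199, 291)), Pow(Add(44830, Pow(Add(5, Mul(Rational(-1, 2), -4)), 2)), -1)) = Mul(Add(-11737, 5327628), Pow(Add(44830, Pow(Add(5, 2), 2)), -1)) = Mul(5315891, Pow(Add(44830, Pow(7, 2)), -1)) = Mul(5315891, Pow(Add(44830, 49), -1)) = Mul(5315891, Pow(44879, -1)) = Mul(5315891, Rational(1, 44879)) = Rational(5315891, 44879)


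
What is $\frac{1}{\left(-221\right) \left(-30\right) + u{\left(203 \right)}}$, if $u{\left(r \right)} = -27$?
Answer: $\frac{1}{6603} \approx 0.00015145$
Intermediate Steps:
$\frac{1}{\left(-221\right) \left(-30\right) + u{\left(203 \right)}} = \frac{1}{\left(-221\right) \left(-30\right) - 27} = \frac{1}{6630 - 27} = \frac{1}{6603}$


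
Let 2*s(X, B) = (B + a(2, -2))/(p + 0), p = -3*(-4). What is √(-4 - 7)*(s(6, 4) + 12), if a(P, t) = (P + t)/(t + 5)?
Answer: 73*I*√11/6 ≈ 40.352*I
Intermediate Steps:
p = 12
a(P, t) = (P + t)/(5 + t)
s(X, B) = B/24 (s(X, B) = ((B + (2 - 2)/(5 - 2))/(12 + 0))/2 = ((B + 0/3)/12)/2 = ((B + (⅓)*0)*(1/12))/2 = ((B + 0)*(1/12))/2 = (B*(1/12))/2 = (B/12)/2 = B/24)
√(-4 - 7)*(s(6, 4) + 12) = √(-4 - 7)*((1/24)*4 + 12) = √(-11)*(⅙ + 12) = (I*√11)*(73/6) = 73*I*√11/6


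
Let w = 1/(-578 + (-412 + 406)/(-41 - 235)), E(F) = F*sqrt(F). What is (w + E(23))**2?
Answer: 8600469881139/706868569 - 2116*sqrt(23)/26587 ≈ 12167.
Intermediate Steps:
E(F) = F**(3/2)
w = -46/26587 (w = 1/(-578 - 6/(-276)) = 1/(-578 - 6*(-1/276)) = 1/(-578 + 1/46) = 1/(-26587/46) = -46/26587 ≈ -0.0017302)
(w + E(23))**2 = (-46/26587 + 23**(3/2))**2 = (-46/26587 + 23*sqrt(23))**2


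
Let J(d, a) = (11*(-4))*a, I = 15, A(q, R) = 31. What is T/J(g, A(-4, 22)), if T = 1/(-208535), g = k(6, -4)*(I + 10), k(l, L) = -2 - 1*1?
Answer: 1/284441740 ≈ 3.5157e-9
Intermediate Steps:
k(l, L) = -3 (k(l, L) = -2 - 1 = -3)
g = -75 (g = -3*(15 + 10) = -3*25 = -75)
J(d, a) = -44*a
T = -1/208535 ≈ -4.7954e-6
T/J(g, A(-4, 22)) = -1/(208535*((-44*31))) = -1/208535/(-1364) = -1/208535*(-1/1364) = 1/284441740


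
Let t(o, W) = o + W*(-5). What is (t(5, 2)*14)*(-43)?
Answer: 3010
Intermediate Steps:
t(o, W) = o - 5*W
(t(5, 2)*14)*(-43) = ((5 - 5*2)*14)*(-43) = ((5 - 10)*14)*(-43) = -5*14*(-43) = -70*(-43) = 3010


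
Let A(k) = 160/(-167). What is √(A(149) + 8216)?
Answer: 2*√57277326/167 ≈ 90.637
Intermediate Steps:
A(k) = -160/167 (A(k) = 160*(-1/167) = -160/167)
√(A(149) + 8216) = √(-160/167 + 8216) = √(1371912/167) = 2*√57277326/167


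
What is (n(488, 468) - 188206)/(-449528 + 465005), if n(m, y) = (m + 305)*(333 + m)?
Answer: 6011/201 ≈ 29.905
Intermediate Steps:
n(m, y) = (305 + m)*(333 + m)
(n(488, 468) - 188206)/(-449528 + 465005) = ((101565 + 488² + 638*488) - 188206)/(-449528 + 465005) = ((101565 + 238144 + 311344) - 188206)/15477 = (651053 - 188206)*(1/15477) = 462847*(1/15477) = 6011/201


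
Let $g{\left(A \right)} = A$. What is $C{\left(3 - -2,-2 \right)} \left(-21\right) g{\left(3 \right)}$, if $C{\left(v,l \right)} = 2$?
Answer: $-126$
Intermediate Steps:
$C{\left(3 - -2,-2 \right)} \left(-21\right) g{\left(3 \right)} = 2 \left(-21\right) 3 = \left(-42\right) 3 = -126$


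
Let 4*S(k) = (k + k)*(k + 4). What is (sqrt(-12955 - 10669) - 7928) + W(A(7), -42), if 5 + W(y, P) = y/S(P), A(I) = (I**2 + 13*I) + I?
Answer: -301447/38 + 2*I*sqrt(5906) ≈ -7932.8 + 153.7*I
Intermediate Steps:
A(I) = I**2 + 14*I
S(k) = k*(4 + k)/2 (S(k) = ((k + k)*(k + 4))/4 = ((2*k)*(4 + k))/4 = (2*k*(4 + k))/4 = k*(4 + k)/2)
W(y, P) = -5 + 2*y/(P*(4 + P)) (W(y, P) = -5 + y/((P*(4 + P)/2)) = -5 + y*(2/(P*(4 + P))) = -5 + 2*y/(P*(4 + P)))
(sqrt(-12955 - 10669) - 7928) + W(A(7), -42) = (sqrt(-12955 - 10669) - 7928) + (2*(7*(14 + 7)) - 5*(-42)*(4 - 42))/((-42)*(4 - 42)) = (sqrt(-23624) - 7928) - 1/42*(2*(7*21) - 5*(-42)*(-38))/(-38) = (2*I*sqrt(5906) - 7928) - 1/42*(-1/38)*(2*147 - 7980) = (-7928 + 2*I*sqrt(5906)) - 1/42*(-1/38)*(294 - 7980) = (-7928 + 2*I*sqrt(5906)) - 1/42*(-1/38)*(-7686) = (-7928 + 2*I*sqrt(5906)) - 183/38 = -301447/38 + 2*I*sqrt(5906)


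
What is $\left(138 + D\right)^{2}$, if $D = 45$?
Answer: $33489$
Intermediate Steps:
$\left(138 + D\right)^{2} = \left(138 + 45\right)^{2} = 183^{2} = 33489$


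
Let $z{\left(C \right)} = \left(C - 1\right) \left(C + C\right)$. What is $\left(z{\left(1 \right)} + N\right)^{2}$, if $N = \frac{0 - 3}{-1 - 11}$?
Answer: $\frac{1}{16} \approx 0.0625$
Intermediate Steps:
$z{\left(C \right)} = 2 C \left(-1 + C\right)$ ($z{\left(C \right)} = \left(-1 + C\right) 2 C = 2 C \left(-1 + C\right)$)
$N = \frac{1}{4}$ ($N = - \frac{3}{-12} = \left(-3\right) \left(- \frac{1}{12}\right) = \frac{1}{4} \approx 0.25$)
$\left(z{\left(1 \right)} + N\right)^{2} = \left(2 \cdot 1 \left(-1 + 1\right) + \frac{1}{4}\right)^{2} = \left(2 \cdot 1 \cdot 0 + \frac{1}{4}\right)^{2} = \left(0 + \frac{1}{4}\right)^{2} = \left(\frac{1}{4}\right)^{2} = \frac{1}{16}$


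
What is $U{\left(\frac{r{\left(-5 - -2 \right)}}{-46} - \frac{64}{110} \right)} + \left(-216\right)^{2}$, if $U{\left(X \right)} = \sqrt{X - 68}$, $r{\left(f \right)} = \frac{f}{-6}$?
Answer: $46656 + \frac{i \sqrt{439054935}}{2530} \approx 46656.0 + 8.2821 i$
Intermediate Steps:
$r{\left(f \right)} = - \frac{f}{6}$ ($r{\left(f \right)} = f \left(- \frac{1}{6}\right) = - \frac{f}{6}$)
$U{\left(X \right)} = \sqrt{-68 + X}$
$U{\left(\frac{r{\left(-5 - -2 \right)}}{-46} - \frac{64}{110} \right)} + \left(-216\right)^{2} = \sqrt{-68 - \left(\frac{32}{55} - \frac{\left(- \frac{1}{6}\right) \left(-5 - -2\right)}{-46}\right)} + \left(-216\right)^{2} = \sqrt{-68 - \left(\frac{32}{55} - - \frac{-5 + 2}{6} \left(- \frac{1}{46}\right)\right)} + 46656 = \sqrt{-68 - \left(\frac{32}{55} - \left(- \frac{1}{6}\right) \left(-3\right) \left(- \frac{1}{46}\right)\right)} + 46656 = \sqrt{-68 + \left(\frac{1}{2} \left(- \frac{1}{46}\right) - \frac{32}{55}\right)} + 46656 = \sqrt{-68 - \frac{2999}{5060}} + 46656 = \sqrt{- \frac{347079}{5060}} + 46656 = \frac{i \sqrt{439054935}}{2530} + 46656 = 46656 + \frac{i \sqrt{439054935}}{2530}$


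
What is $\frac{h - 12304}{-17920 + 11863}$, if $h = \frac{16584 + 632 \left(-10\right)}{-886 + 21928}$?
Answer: $\frac{129445252}{63725697} \approx 2.0313$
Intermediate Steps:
$h = \frac{5132}{10521}$ ($h = \frac{16584 - 6320}{21042} = 10264 \cdot \frac{1}{21042} = \frac{5132}{10521} \approx 0.48779$)
$\frac{h - 12304}{-17920 + 11863} = \frac{\frac{5132}{10521} - 12304}{-17920 + 11863} = - \frac{129445252}{10521 \left(-6057\right)} = \left(- \frac{129445252}{10521}\right) \left(- \frac{1}{6057}\right) = \frac{129445252}{63725697}$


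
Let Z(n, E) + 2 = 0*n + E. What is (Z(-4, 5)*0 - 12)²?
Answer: 144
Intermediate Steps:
Z(n, E) = -2 + E (Z(n, E) = -2 + (0*n + E) = -2 + (0 + E) = -2 + E)
(Z(-4, 5)*0 - 12)² = ((-2 + 5)*0 - 12)² = (3*0 - 12)² = (0 - 12)² = (-12)² = 144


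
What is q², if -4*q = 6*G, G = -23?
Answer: 4761/4 ≈ 1190.3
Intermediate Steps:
q = 69/2 (q = -3*(-23)/2 = -¼*(-138) = 69/2 ≈ 34.500)
q² = (69/2)² = 4761/4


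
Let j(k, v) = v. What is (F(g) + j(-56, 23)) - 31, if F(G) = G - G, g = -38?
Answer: -8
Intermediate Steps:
F(G) = 0
(F(g) + j(-56, 23)) - 31 = (0 + 23) - 31 = 23 - 31 = -8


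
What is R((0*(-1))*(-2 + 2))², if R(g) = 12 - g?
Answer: 144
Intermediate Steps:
R((0*(-1))*(-2 + 2))² = (12 - 0*(-1)*(-2 + 2))² = (12 - 0*0)² = (12 - 1*0)² = (12 + 0)² = 12² = 144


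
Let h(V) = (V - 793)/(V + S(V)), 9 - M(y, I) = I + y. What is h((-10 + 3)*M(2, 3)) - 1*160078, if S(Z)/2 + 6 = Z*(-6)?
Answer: -47383909/296 ≈ -1.6008e+5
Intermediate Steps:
S(Z) = -12 - 12*Z (S(Z) = -12 + 2*(Z*(-6)) = -12 + 2*(-6*Z) = -12 - 12*Z)
M(y, I) = 9 - I - y (M(y, I) = 9 - (I + y) = 9 + (-I - y) = 9 - I - y)
h(V) = (-793 + V)/(-12 - 11*V) (h(V) = (V - 793)/(V + (-12 - 12*V)) = (-793 + V)/(-12 - 11*V))
h((-10 + 3)*M(2, 3)) - 1*160078 = (793 - (-10 + 3)*(9 - 1*3 - 1*2))/(12 + 11*((-10 + 3)*(9 - 1*3 - 1*2))) - 1*160078 = (793 - (-7)*(9 - 3 - 2))/(12 + 11*(-7*(9 - 3 - 2))) - 160078 = (793 - (-7)*4)/(12 + 11*(-7*4)) - 160078 = (793 - 1*(-28))/(12 + 11*(-28)) - 160078 = (793 + 28)/(12 - 308) - 160078 = 821/(-296) - 160078 = -1/296*821 - 160078 = -821/296 - 160078 = -47383909/296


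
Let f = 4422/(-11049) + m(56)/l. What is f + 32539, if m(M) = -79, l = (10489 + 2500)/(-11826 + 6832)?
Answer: 1558050421965/47838487 ≈ 32569.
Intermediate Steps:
l = -12989/4994 (l = 12989/(-4994) = 12989*(-1/4994) = -12989/4994 ≈ -2.6009)
f = 1433893472/47838487 (f = 4422/(-11049) - 79/(-12989/4994) = 4422*(-1/11049) - 79*(-4994/12989) = -1474/3683 + 394526/12989 = 1433893472/47838487 ≈ 29.974)
f + 32539 = 1433893472/47838487 + 32539 = 1558050421965/47838487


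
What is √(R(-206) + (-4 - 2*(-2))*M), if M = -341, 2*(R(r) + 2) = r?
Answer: I*√105 ≈ 10.247*I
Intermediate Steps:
R(r) = -2 + r/2
√(R(-206) + (-4 - 2*(-2))*M) = √((-2 + (½)*(-206)) + (-4 - 2*(-2))*(-341)) = √((-2 - 103) + (-4 + 4)*(-341)) = √(-105 + 0*(-341)) = √(-105 + 0) = √(-105) = I*√105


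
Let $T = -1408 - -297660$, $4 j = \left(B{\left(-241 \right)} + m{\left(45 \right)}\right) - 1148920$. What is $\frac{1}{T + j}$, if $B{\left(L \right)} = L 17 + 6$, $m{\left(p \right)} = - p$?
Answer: $\frac{1}{7988} \approx 0.00012519$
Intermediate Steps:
$B{\left(L \right)} = 6 + 17 L$ ($B{\left(L \right)} = 17 L + 6 = 6 + 17 L$)
$j = -288264$ ($j = \frac{\left(\left(6 + 17 \left(-241\right)\right) - 45\right) - 1148920}{4} = \frac{\left(\left(6 - 4097\right) - 45\right) - 1148920}{4} = \frac{\left(-4091 - 45\right) - 1148920}{4} = \frac{-4136 - 1148920}{4} = \frac{1}{4} \left(-1153056\right) = -288264$)
$T = 296252$ ($T = -1408 + 297660 = 296252$)
$\frac{1}{T + j} = \frac{1}{296252 - 288264} = \frac{1}{7988}$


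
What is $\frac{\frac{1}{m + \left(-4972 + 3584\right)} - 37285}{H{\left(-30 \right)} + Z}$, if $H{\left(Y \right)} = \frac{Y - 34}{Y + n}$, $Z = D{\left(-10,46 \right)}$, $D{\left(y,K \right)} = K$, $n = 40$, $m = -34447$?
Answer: $- \frac{668053988}{709533} \approx -941.54$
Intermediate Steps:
$Z = 46$
$H{\left(Y \right)} = \frac{-34 + Y}{40 + Y}$ ($H{\left(Y \right)} = \frac{Y - 34}{Y + 40} = \frac{-34 + Y}{40 + Y}$)
$\frac{\frac{1}{m + \left(-4972 + 3584\right)} - 37285}{H{\left(-30 \right)} + Z} = \frac{\frac{1}{-34447 + \left(-4972 + 3584\right)} - 37285}{\frac{-34 - 30}{40 - 30} + 46} = \frac{\frac{1}{-34447 - 1388} - 37285}{\frac{1}{10} \left(-64\right) + 46} = \frac{\frac{1}{-35835} - 37285}{\frac{1}{10} \left(-64\right) + 46} = \frac{- \frac{1}{35835} - 37285}{- \frac{32}{5} + 46} = - \frac{1336107976}{35835 \cdot \frac{198}{5}} = \left(- \frac{1336107976}{35835}\right) \frac{5}{198} = - \frac{668053988}{709533}$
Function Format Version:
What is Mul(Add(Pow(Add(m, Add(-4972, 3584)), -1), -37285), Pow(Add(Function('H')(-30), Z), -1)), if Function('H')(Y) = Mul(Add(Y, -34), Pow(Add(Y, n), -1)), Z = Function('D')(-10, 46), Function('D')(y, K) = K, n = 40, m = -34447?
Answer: Rational(-668053988, 709533) ≈ -941.54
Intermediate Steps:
Z = 46
Function('H')(Y) = Mul(Pow(Add(40, Y), -1), Add(-34, Y)) (Function('H')(Y) = Mul(Add(Y, -34), Pow(Add(Y, 40), -1)) = Mul(Add(-34, Y), Pow(Add(40, Y), -1)) = Mul(Pow(Add(40, Y), -1), Add(-34, Y)))
Mul(Add(Pow(Add(m, Add(-4972, 3584)), -1), -37285), Pow(Add(Function('H')(-30), Z), -1)) = Mul(Add(Pow(Add(-34447, Add(-4972, 3584)), -1), -37285), Pow(Add(Mul(Pow(Add(40, -30), -1), Add(-34, -30)), 46), -1)) = Mul(Add(Pow(Add(-34447, -1388), -1), -37285), Pow(Add(Mul(Pow(10, -1), -64), 46), -1)) = Mul(Add(Pow(-35835, -1), -37285), Pow(Add(Mul(Rational(1, 10), -64), 46), -1)) = Mul(Add(Rational(-1, 35835), -37285), Pow(Add(Rational(-32, 5), 46), -1)) = Mul(Rational(-1336107976, 35835), Pow(Rational(198, 5), -1)) = Mul(Rational(-1336107976, 35835), Rational(5, 198)) = Rational(-668053988, 709533)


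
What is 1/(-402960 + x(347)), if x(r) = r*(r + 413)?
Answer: -1/139240 ≈ -7.1818e-6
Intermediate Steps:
x(r) = r*(413 + r)
1/(-402960 + x(347)) = 1/(-402960 + 347*(413 + 347)) = 1/(-402960 + 347*760) = 1/(-402960 + 263720) = 1/(-139240) = -1/139240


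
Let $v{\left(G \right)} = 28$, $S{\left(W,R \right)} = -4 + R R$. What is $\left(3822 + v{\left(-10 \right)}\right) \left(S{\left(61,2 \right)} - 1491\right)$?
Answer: $-5740350$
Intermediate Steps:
$S{\left(W,R \right)} = -4 + R^{2}$
$\left(3822 + v{\left(-10 \right)}\right) \left(S{\left(61,2 \right)} - 1491\right) = \left(3822 + 28\right) \left(\left(-4 + 2^{2}\right) - 1491\right) = 3850 \left(\left(-4 + 4\right) - 1491\right) = 3850 \left(0 - 1491\right) = 3850 \left(-1491\right) = -5740350$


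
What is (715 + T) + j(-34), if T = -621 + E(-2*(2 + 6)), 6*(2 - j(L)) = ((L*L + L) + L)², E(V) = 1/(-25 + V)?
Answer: -24254947/123 ≈ -1.9719e+5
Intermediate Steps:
j(L) = 2 - (L² + 2*L)²/6 (j(L) = 2 - ((L*L + L) + L)²/6 = 2 - ((L² + L) + L)²/6 = 2 - ((L + L²) + L)²/6 = 2 - (L² + 2*L)²/6)
T = -25462/41 (T = -621 + 1/(-25 - 2*(2 + 6)) = -621 + 1/(-25 - 2*8) = -621 + 1/(-25 - 16) = -621 + 1/(-41) = -621 - 1/41 = -25462/41 ≈ -621.02)
(715 + T) + j(-34) = (715 - 25462/41) + (2 - ⅙*(-34)²*(2 - 34)²) = 3853/41 + (2 - ⅙*1156*(-32)²) = 3853/41 + (2 - ⅙*1156*1024) = 3853/41 + (2 - 591872/3) = 3853/41 - 591866/3 = -24254947/123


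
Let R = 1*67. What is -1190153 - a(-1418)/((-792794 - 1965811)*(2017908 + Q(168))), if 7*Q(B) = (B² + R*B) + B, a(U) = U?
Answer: -3321857364092235799/2791117918530 ≈ -1.1902e+6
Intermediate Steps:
R = 67
Q(B) = B²/7 + 68*B/7 (Q(B) = ((B² + 67*B) + B)/7 = (B² + 68*B)/7 = B²/7 + 68*B/7)
-1190153 - a(-1418)/((-792794 - 1965811)*(2017908 + Q(168))) = -1190153 - (-1418)/((-792794 - 1965811)*(2017908 + (⅐)*168*(68 + 168))) = -1190153 - (-1418)/((-2758605*(2017908 + (⅐)*168*236))) = -1190153 - (-1418)/((-2758605*(2017908 + 5664))) = -1190153 - (-1418)/((-2758605*2023572)) = -1190153 - (-1418)/(-5582235837060) = -1190153 - (-1418)*(-1)/5582235837060 = -1190153 - 1*709/2791117918530 = -1190153 - 709/2791117918530 = -3321857364092235799/2791117918530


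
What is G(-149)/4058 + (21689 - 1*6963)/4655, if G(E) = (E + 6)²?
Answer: 154948203/18889990 ≈ 8.2027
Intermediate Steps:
G(E) = (6 + E)²
G(-149)/4058 + (21689 - 1*6963)/4655 = (6 - 149)²/4058 + (21689 - 1*6963)/4655 = (-143)²*(1/4058) + (21689 - 6963)*(1/4655) = 20449*(1/4058) + 14726*(1/4655) = 20449/4058 + 14726/4655 = 154948203/18889990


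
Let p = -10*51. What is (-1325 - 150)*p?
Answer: 752250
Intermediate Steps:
p = -510
(-1325 - 150)*p = (-1325 - 150)*(-510) = -1475*(-510) = 752250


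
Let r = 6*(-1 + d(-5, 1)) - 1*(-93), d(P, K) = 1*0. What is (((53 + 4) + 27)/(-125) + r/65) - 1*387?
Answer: -627792/1625 ≈ -386.33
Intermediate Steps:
d(P, K) = 0
r = 87 (r = 6*(-1 + 0) - 1*(-93) = 6*(-1) + 93 = -6 + 93 = 87)
(((53 + 4) + 27)/(-125) + r/65) - 1*387 = (((53 + 4) + 27)/(-125) + 87/65) - 1*387 = ((57 + 27)*(-1/125) + 87*(1/65)) - 387 = (84*(-1/125) + 87/65) - 387 = (-84/125 + 87/65) - 387 = 1083/1625 - 387 = -627792/1625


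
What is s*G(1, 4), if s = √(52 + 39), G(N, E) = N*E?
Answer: 4*√91 ≈ 38.158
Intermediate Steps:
G(N, E) = E*N
s = √91 ≈ 9.5394
s*G(1, 4) = √91*(4*1) = √91*4 = 4*√91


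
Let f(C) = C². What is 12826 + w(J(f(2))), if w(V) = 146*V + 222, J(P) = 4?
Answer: 13632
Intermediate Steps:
w(V) = 222 + 146*V
12826 + w(J(f(2))) = 12826 + (222 + 146*4) = 12826 + (222 + 584) = 12826 + 806 = 13632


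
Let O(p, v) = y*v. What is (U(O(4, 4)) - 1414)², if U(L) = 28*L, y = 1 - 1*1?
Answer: 1999396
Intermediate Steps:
y = 0 (y = 1 - 1 = 0)
O(p, v) = 0 (O(p, v) = 0*v = 0)
(U(O(4, 4)) - 1414)² = (28*0 - 1414)² = (0 - 1414)² = (-1414)² = 1999396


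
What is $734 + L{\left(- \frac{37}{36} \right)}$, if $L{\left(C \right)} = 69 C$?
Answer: $\frac{7957}{12} \approx 663.08$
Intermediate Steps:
$734 + L{\left(- \frac{37}{36} \right)} = 734 + 69 \left(- \frac{37}{36}\right) = 734 - \frac{851}{12} = \frac{7957}{12}$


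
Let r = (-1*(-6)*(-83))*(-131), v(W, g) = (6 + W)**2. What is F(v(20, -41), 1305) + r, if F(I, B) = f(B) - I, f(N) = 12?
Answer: 64574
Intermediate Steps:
r = 65238 (r = (6*(-83))*(-131) = -498*(-131) = 65238)
F(I, B) = 12 - I
F(v(20, -41), 1305) + r = (12 - (6 + 20)**2) + 65238 = (12 - 1*26**2) + 65238 = (12 - 1*676) + 65238 = (12 - 676) + 65238 = -664 + 65238 = 64574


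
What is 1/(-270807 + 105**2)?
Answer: -1/259782 ≈ -3.8494e-6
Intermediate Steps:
1/(-270807 + 105**2) = 1/(-270807 + 11025) = 1/(-259782) = -1/259782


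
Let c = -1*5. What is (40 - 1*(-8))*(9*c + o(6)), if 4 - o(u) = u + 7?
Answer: -2592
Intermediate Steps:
c = -5
o(u) = -3 - u (o(u) = 4 - (u + 7) = 4 - (7 + u) = 4 + (-7 - u) = -3 - u)
(40 - 1*(-8))*(9*c + o(6)) = (40 - 1*(-8))*(9*(-5) + (-3 - 1*6)) = (40 + 8)*(-45 + (-3 - 6)) = 48*(-45 - 9) = 48*(-54) = -2592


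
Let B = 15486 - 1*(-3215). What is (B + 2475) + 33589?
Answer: 54765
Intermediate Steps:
B = 18701 (B = 15486 + 3215 = 18701)
(B + 2475) + 33589 = (18701 + 2475) + 33589 = 21176 + 33589 = 54765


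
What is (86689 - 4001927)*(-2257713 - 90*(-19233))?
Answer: 2062324209834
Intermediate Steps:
(86689 - 4001927)*(-2257713 - 90*(-19233)) = -3915238*(-2257713 + 1730970) = -3915238*(-526743) = 2062324209834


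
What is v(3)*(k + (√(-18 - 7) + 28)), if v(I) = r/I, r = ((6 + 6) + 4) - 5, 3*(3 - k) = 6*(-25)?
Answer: 297 + 55*I/3 ≈ 297.0 + 18.333*I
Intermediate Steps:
k = 53 (k = 3 - 2*(-25) = 3 - ⅓*(-150) = 3 + 50 = 53)
r = 11 (r = (12 + 4) - 5 = 16 - 5 = 11)
v(I) = 11/I
v(3)*(k + (√(-18 - 7) + 28)) = (11/3)*(53 + (√(-18 - 7) + 28)) = (11*(⅓))*(53 + (√(-25) + 28)) = 11*(53 + (5*I + 28))/3 = 11*(53 + (28 + 5*I))/3 = 11*(81 + 5*I)/3 = 297 + 55*I/3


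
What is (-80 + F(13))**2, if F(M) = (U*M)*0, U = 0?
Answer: 6400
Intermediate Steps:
F(M) = 0 (F(M) = (0*M)*0 = 0*0 = 0)
(-80 + F(13))**2 = (-80 + 0)**2 = (-80)**2 = 6400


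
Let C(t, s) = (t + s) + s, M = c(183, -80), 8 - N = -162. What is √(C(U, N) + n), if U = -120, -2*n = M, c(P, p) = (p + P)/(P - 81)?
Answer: √2283627/102 ≈ 14.815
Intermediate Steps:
N = 170 (N = 8 - 1*(-162) = 8 + 162 = 170)
c(P, p) = (P + p)/(-81 + P)
M = 103/102 (M = (183 - 80)/(-81 + 183) = 103/102 ≈ 1.0098)
n = -103/204 (n = -½*103/102 = -103/204 ≈ -0.50490)
C(t, s) = t + 2*s (C(t, s) = (s + t) + s = t + 2*s)
√(C(U, N) + n) = √((-120 + 2*170) - 103/204) = √((-120 + 340) - 103/204) = √(220 - 103/204) = √(44777/204) = √2283627/102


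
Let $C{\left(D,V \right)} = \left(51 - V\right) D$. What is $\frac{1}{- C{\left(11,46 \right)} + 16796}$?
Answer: $\frac{1}{16741} \approx 5.9734 \cdot 10^{-5}$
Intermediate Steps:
$C{\left(D,V \right)} = D \left(51 - V\right)$
$\frac{1}{- C{\left(11,46 \right)} + 16796} = \frac{1}{- 11 \left(51 - 46\right) + 16796} = \frac{1}{- 11 \cdot 5 + 16796} = \frac{1}{\left(-1\right) 55 + 16796} = \frac{1}{-55 + 16796} = \frac{1}{16741}$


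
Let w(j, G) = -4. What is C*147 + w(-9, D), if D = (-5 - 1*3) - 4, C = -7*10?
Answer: -10294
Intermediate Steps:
C = -70
D = -12 (D = (-5 - 3) - 4 = -8 - 4 = -12)
C*147 + w(-9, D) = -70*147 - 4 = -10290 - 4 = -10294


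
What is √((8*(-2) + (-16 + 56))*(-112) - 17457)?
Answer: I*√20145 ≈ 141.93*I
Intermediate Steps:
√((8*(-2) + (-16 + 56))*(-112) - 17457) = √((-16 + 40)*(-112) - 17457) = √(24*(-112) - 17457) = √(-2688 - 17457) = √(-20145) = I*√20145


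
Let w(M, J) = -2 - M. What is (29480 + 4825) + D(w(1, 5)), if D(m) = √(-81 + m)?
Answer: 34305 + 2*I*√21 ≈ 34305.0 + 9.1651*I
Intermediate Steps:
(29480 + 4825) + D(w(1, 5)) = (29480 + 4825) + √(-81 + (-2 - 1*1)) = 34305 + √(-81 + (-2 - 1)) = 34305 + √(-81 - 3) = 34305 + √(-84) = 34305 + 2*I*√21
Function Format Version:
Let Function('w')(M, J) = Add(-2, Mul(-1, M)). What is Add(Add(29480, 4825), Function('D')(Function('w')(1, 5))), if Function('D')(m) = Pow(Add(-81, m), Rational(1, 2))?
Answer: Add(34305, Mul(2, I, Pow(21, Rational(1, 2)))) ≈ Add(34305., Mul(9.1651, I))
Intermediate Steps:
Add(Add(29480, 4825), Function('D')(Function('w')(1, 5))) = Add(Add(29480, 4825), Pow(Add(-81, Add(-2, Mul(-1, 1))), Rational(1, 2))) = Add(34305, Pow(Add(-81, Add(-2, -1)), Rational(1, 2))) = Add(34305, Pow(Add(-81, -3), Rational(1, 2))) = Add(34305, Pow(-84, Rational(1, 2))) = Add(34305, Mul(2, I, Pow(21, Rational(1, 2))))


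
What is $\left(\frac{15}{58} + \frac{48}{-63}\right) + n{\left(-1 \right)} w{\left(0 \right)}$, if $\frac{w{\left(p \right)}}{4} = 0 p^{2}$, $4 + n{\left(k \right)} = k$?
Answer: $- \frac{613}{1218} \approx -0.50328$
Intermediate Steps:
$n{\left(k \right)} = -4 + k$
$w{\left(p \right)} = 0$ ($w{\left(p \right)} = 4 \cdot 0 p^{2} = 4 \cdot 0 = 0$)
$\left(\frac{15}{58} + \frac{48}{-63}\right) + n{\left(-1 \right)} w{\left(0 \right)} = \left(\frac{15}{58} + \frac{48}{-63}\right) + \left(-4 - 1\right) 0 = \left(15 \cdot \frac{1}{58} + 48 \left(- \frac{1}{63}\right)\right) - 0 = \left(\frac{15}{58} - \frac{16}{21}\right) + 0 = - \frac{613}{1218} + 0 = - \frac{613}{1218}$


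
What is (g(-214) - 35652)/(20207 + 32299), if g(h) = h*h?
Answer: 5072/26253 ≈ 0.19320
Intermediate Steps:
g(h) = h²
(g(-214) - 35652)/(20207 + 32299) = ((-214)² - 35652)/(20207 + 32299) = (45796 - 35652)/52506 = 10144*(1/52506) = 5072/26253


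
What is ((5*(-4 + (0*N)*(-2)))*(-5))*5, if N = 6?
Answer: 500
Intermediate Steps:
((5*(-4 + (0*N)*(-2)))*(-5))*5 = ((5*(-4 + (0*6)*(-2)))*(-5))*5 = ((5*(-4 + 0*(-2)))*(-5))*5 = ((5*(-4 + 0))*(-5))*5 = ((5*(-4))*(-5))*5 = -20*(-5)*5 = 100*5 = 500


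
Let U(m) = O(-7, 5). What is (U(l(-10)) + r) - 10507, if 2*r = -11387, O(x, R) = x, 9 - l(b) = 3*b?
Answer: -32415/2 ≈ -16208.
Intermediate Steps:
l(b) = 9 - 3*b
U(m) = -7
r = -11387/2 (r = (½)*(-11387) = -11387/2 ≈ -5693.5)
(U(l(-10)) + r) - 10507 = (-7 - 11387/2) - 10507 = -11401/2 - 10507 = -32415/2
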